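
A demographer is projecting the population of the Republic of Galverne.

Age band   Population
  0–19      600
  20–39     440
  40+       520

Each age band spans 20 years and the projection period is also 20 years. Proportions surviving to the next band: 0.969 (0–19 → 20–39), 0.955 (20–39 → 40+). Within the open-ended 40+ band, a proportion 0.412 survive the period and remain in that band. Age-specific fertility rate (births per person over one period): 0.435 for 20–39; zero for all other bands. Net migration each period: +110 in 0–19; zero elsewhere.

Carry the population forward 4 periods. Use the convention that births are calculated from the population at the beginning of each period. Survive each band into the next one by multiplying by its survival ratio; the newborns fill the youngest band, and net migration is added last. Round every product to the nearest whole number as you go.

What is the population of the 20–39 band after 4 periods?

[period 1]
Births: 440 × 0.435 = 191
20–39: 600 × 0.969 = 581
40+: 440 × 0.955 + 520 × 0.412 = 420 + 214 = 634
Net migration: 0–19 + 110 → 301
Giving 301 / 581 / 634.
[period 2]
Births: 581 × 0.435 = 253
20–39: 301 × 0.969 = 292
40+: 581 × 0.955 + 634 × 0.412 = 555 + 261 = 816
Net migration: 0–19 + 110 → 363
Giving 363 / 292 / 816.
[period 3]
Births: 292 × 0.435 = 127
20–39: 363 × 0.969 = 352
40+: 292 × 0.955 + 816 × 0.412 = 279 + 336 = 615
Net migration: 0–19 + 110 → 237
Giving 237 / 352 / 615.
[period 4]
Births: 352 × 0.435 = 153
20–39: 237 × 0.969 = 230
40+: 352 × 0.955 + 615 × 0.412 = 336 + 253 = 589
Net migration: 0–19 + 110 → 263
Giving 263 / 230 / 589.

230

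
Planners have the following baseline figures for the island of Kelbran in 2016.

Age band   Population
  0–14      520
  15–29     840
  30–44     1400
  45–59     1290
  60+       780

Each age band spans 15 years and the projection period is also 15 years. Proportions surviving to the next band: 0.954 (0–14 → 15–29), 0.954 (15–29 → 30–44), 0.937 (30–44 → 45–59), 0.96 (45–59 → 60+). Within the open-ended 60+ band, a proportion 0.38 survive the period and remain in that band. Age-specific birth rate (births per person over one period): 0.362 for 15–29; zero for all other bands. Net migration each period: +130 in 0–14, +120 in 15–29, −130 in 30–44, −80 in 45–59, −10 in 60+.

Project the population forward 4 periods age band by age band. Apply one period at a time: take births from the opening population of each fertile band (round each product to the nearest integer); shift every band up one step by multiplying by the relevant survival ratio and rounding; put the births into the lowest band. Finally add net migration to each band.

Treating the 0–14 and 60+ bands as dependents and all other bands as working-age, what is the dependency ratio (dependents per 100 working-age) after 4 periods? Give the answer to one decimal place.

— Period 1 —
Births: 840 × 0.362 = 304
15–29: 520 × 0.954 = 496
30–44: 840 × 0.954 = 801
45–59: 1400 × 0.937 = 1312
60+: 1290 × 0.96 + 780 × 0.38 = 1238 + 296 = 1534
Net migration: 0–14 + 130 → 434; 15–29 + 120 → 616; 30–44 − 130 → 671; 45–59 − 80 → 1232; 60+ − 10 → 1524
End of period: [434, 616, 671, 1232, 1524]
— Period 2 —
Births: 616 × 0.362 = 223
15–29: 434 × 0.954 = 414
30–44: 616 × 0.954 = 588
45–59: 671 × 0.937 = 629
60+: 1232 × 0.96 + 1524 × 0.38 = 1183 + 579 = 1762
Net migration: 0–14 + 130 → 353; 15–29 + 120 → 534; 30–44 − 130 → 458; 45–59 − 80 → 549; 60+ − 10 → 1752
End of period: [353, 534, 458, 549, 1752]
— Period 3 —
Births: 534 × 0.362 = 193
15–29: 353 × 0.954 = 337
30–44: 534 × 0.954 = 509
45–59: 458 × 0.937 = 429
60+: 549 × 0.96 + 1752 × 0.38 = 527 + 666 = 1193
Net migration: 0–14 + 130 → 323; 15–29 + 120 → 457; 30–44 − 130 → 379; 45–59 − 80 → 349; 60+ − 10 → 1183
End of period: [323, 457, 379, 349, 1183]
— Period 4 —
Births: 457 × 0.362 = 165
15–29: 323 × 0.954 = 308
30–44: 457 × 0.954 = 436
45–59: 379 × 0.937 = 355
60+: 349 × 0.96 + 1183 × 0.38 = 335 + 450 = 785
Net migration: 0–14 + 130 → 295; 15–29 + 120 → 428; 30–44 − 130 → 306; 45–59 − 80 → 275; 60+ − 10 → 775
End of period: [295, 428, 306, 275, 775]
Dependents (band 0–14 + band 60+) = 295 + 775 = 1070; working-age = 1009; ratio = 1070/1009 × 100 = 106.0

106.0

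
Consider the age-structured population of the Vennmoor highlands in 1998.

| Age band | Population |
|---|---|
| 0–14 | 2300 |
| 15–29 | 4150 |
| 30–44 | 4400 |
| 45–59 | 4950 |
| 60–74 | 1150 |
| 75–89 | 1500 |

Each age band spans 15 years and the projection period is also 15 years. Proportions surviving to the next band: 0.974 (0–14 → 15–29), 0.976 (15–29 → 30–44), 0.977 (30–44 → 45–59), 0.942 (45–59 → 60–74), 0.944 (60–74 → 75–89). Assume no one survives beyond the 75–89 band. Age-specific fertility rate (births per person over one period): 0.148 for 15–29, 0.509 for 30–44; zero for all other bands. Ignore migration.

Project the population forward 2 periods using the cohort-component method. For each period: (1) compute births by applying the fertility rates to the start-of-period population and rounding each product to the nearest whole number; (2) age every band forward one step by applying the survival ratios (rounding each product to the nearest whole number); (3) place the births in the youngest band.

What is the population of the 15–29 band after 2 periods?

(Groups numbered youngest = 1 to oldest = 6.)
[period 1]
Births: 4150 * 0.148 = 614  |  4400 * 0.509 = 2240 → 2854
Group 2: 2300 * 0.974 = 2240
Group 3: 4150 * 0.976 = 4050
Group 4: 4400 * 0.977 = 4299
Group 5: 4950 * 0.942 = 4663
Group 6: 1150 * 0.944 = 1086
→ [2854, 2240, 4050, 4299, 4663, 1086]
[period 2]
Births: 2240 * 0.148 = 332  |  4050 * 0.509 = 2061 → 2393
Group 2: 2854 * 0.974 = 2780
Group 3: 2240 * 0.976 = 2186
Group 4: 4050 * 0.977 = 3957
Group 5: 4299 * 0.942 = 4050
Group 6: 4663 * 0.944 = 4402
→ [2393, 2780, 2186, 3957, 4050, 4402]

2780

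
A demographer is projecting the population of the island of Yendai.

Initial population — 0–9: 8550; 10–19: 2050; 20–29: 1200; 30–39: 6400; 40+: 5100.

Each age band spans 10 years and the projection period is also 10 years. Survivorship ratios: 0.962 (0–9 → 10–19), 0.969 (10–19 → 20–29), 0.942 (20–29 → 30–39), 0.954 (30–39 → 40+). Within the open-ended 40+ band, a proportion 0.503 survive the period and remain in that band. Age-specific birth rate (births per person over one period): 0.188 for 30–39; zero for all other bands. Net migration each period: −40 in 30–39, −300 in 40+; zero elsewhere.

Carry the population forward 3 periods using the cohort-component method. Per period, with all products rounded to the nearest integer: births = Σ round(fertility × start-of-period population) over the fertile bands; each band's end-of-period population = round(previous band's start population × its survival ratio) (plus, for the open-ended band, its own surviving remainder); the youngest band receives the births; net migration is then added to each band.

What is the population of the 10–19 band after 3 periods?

— Period 1 —
Births: 6400 * 0.188 = 1203
10–19: 8550 * 0.962 = 8225
20–29: 2050 * 0.969 = 1986
30–39: 1200 * 0.942 = 1130
40+: 6400 * 0.954 + 5100 * 0.503 = 6106 + 2565 = 8671
Net migration: 30–39 − 40 → 1090; 40+ − 300 → 8371
End of period: [1203, 8225, 1986, 1090, 8371]
— Period 2 —
Births: 1090 * 0.188 = 205
10–19: 1203 * 0.962 = 1157
20–29: 8225 * 0.969 = 7970
30–39: 1986 * 0.942 = 1871
40+: 1090 * 0.954 + 8371 * 0.503 = 1040 + 4211 = 5251
Net migration: 30–39 − 40 → 1831; 40+ − 300 → 4951
End of period: [205, 1157, 7970, 1831, 4951]
— Period 3 —
Births: 1831 * 0.188 = 344
10–19: 205 * 0.962 = 197
20–29: 1157 * 0.969 = 1121
30–39: 7970 * 0.942 = 7508
40+: 1831 * 0.954 + 4951 * 0.503 = 1747 + 2490 = 4237
Net migration: 30–39 − 40 → 7468; 40+ − 300 → 3937
End of period: [344, 197, 1121, 7468, 3937]

197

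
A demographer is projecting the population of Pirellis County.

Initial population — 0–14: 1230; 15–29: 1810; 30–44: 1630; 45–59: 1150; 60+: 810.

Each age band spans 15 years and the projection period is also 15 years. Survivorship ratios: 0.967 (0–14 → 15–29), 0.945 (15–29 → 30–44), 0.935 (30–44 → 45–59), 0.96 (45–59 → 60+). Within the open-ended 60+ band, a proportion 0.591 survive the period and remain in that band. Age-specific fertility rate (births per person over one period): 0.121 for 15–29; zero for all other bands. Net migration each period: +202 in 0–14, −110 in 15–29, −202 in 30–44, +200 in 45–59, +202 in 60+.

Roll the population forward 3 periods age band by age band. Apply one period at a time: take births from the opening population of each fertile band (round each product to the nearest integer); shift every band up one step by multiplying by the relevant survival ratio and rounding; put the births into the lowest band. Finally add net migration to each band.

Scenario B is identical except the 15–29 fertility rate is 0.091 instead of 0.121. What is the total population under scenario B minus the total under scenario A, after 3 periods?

Period 1.
Births: 1810 × 0.121 = 219
15–29: 1230 × 0.967 = 1189
30–44: 1810 × 0.945 = 1710
45–59: 1630 × 0.935 = 1524
60+: 1150 × 0.96 + 810 × 0.591 = 1104 + 479 = 1583
Net migration: 0–14 + 202 → 421; 15–29 − 110 → 1079; 30–44 − 202 → 1508; 45–59 + 200 → 1724; 60+ + 202 → 1785
→ [421, 1079, 1508, 1724, 1785]
Period 2.
Births: 1079 × 0.121 = 131
15–29: 421 × 0.967 = 407
30–44: 1079 × 0.945 = 1020
45–59: 1508 × 0.935 = 1410
60+: 1724 × 0.96 + 1785 × 0.591 = 1655 + 1055 = 2710
Net migration: 0–14 + 202 → 333; 15–29 − 110 → 297; 30–44 − 202 → 818; 45–59 + 200 → 1610; 60+ + 202 → 2912
→ [333, 297, 818, 1610, 2912]
Period 3.
Births: 297 × 0.121 = 36
15–29: 333 × 0.967 = 322
30–44: 297 × 0.945 = 281
45–59: 818 × 0.935 = 765
60+: 1610 × 0.96 + 2912 × 0.591 = 1546 + 1721 = 3267
Net migration: 0–14 + 202 → 238; 15–29 − 110 → 212; 30–44 − 202 → 79; 45–59 + 200 → 965; 60+ + 202 → 3469
→ [238, 212, 79, 965, 3469]
Scenario A total after 3 periods: 4963
Scenario B projection —
Period 1.
Births: 1810 × 0.091 = 165
15–29: 1230 × 0.967 = 1189
30–44: 1810 × 0.945 = 1710
45–59: 1630 × 0.935 = 1524
60+: 1150 × 0.96 + 810 × 0.591 = 1104 + 479 = 1583
Net migration: 0–14 + 202 → 367; 15–29 − 110 → 1079; 30–44 − 202 → 1508; 45–59 + 200 → 1724; 60+ + 202 → 1785
→ [367, 1079, 1508, 1724, 1785]
Period 2.
Births: 1079 × 0.091 = 98
15–29: 367 × 0.967 = 355
30–44: 1079 × 0.945 = 1020
45–59: 1508 × 0.935 = 1410
60+: 1724 × 0.96 + 1785 × 0.591 = 1655 + 1055 = 2710
Net migration: 0–14 + 202 → 300; 15–29 − 110 → 245; 30–44 − 202 → 818; 45–59 + 200 → 1610; 60+ + 202 → 2912
→ [300, 245, 818, 1610, 2912]
Period 3.
Births: 245 × 0.091 = 22
15–29: 300 × 0.967 = 290
30–44: 245 × 0.945 = 232
45–59: 818 × 0.935 = 765
60+: 1610 × 0.96 + 2912 × 0.591 = 1546 + 1721 = 3267
Net migration: 0–14 + 202 → 224; 15–29 − 110 → 180; 30–44 − 202 → 30; 45–59 + 200 → 965; 60+ + 202 → 3469
→ [224, 180, 30, 965, 3469]
Scenario B total after 3 periods: 4868
Difference B − A = 4868 − 4963 = -95

-95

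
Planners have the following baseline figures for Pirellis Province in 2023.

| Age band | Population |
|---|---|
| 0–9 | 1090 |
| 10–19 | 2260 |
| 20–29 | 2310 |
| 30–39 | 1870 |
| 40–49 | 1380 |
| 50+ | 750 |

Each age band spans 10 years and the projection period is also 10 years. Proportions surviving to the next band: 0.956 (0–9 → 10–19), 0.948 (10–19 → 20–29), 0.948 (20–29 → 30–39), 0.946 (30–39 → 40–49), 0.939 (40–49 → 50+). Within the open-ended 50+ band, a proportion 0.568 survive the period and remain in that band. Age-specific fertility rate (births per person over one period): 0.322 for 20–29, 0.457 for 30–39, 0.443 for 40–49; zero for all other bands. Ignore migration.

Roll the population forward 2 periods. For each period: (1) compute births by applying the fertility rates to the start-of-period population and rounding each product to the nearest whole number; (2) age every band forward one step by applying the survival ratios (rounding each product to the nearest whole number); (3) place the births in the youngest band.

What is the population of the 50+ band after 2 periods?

2639

Period 1:
Births: 2310 * 0.322 = 744 ; 1870 * 0.457 = 855 ; 1380 * 0.443 = 611 — total 2210
10–19: 1090 * 0.956 = 1042
20–29: 2260 * 0.948 = 2142
30–39: 2310 * 0.948 = 2190
40–49: 1870 * 0.946 = 1769
50+: 1380 * 0.939 + 750 * 0.568 = 1296 + 426 = 1722
Giving 2210 / 1042 / 2142 / 2190 / 1769 / 1722.
Period 2:
Births: 2142 * 0.322 = 690 ; 2190 * 0.457 = 1001 ; 1769 * 0.443 = 784 — total 2475
10–19: 2210 * 0.956 = 2113
20–29: 1042 * 0.948 = 988
30–39: 2142 * 0.948 = 2031
40–49: 2190 * 0.946 = 2072
50+: 1769 * 0.939 + 1722 * 0.568 = 1661 + 978 = 2639
Giving 2475 / 2113 / 988 / 2031 / 2072 / 2639.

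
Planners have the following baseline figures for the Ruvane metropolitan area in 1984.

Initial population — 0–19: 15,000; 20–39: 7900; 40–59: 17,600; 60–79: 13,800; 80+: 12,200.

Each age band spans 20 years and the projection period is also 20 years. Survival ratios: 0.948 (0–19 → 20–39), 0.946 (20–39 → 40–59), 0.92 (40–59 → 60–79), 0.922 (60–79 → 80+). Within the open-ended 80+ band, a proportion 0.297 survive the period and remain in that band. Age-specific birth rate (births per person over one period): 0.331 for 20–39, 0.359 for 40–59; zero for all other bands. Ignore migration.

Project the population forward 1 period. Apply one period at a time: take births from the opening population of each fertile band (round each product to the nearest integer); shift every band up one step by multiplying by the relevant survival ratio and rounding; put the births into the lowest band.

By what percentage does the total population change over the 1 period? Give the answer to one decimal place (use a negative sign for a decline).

Call the bands 1 to 5, youngest first.
— Period 1 —
Births: 7900 × 0.331 = 2615, 17600 × 0.359 = 6318 → 8933
Band 2: 15000 × 0.948 = 14220
Band 3: 7900 × 0.946 = 7473
Band 4: 17600 × 0.92 = 16192
Band 5: 13800 × 0.922 + 12200 × 0.297 = 12724 + 3623 = 16347
→ [8933, 14220, 7473, 16192, 16347]
Total: 66500 → 63165; change = -3335; percentage change = -5.0%

-5.0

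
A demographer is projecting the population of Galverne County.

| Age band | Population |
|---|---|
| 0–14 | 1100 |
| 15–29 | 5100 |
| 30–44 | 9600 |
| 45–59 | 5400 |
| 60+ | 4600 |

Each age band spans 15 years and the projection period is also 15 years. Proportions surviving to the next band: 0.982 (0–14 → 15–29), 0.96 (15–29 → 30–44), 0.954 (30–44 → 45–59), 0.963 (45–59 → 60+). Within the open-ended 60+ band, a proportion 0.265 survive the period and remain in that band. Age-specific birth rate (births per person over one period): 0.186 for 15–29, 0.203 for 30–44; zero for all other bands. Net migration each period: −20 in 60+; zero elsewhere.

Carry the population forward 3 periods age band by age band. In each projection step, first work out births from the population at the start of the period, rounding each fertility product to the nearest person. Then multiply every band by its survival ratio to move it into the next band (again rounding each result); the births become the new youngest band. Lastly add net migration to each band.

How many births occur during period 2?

Period 1.
Births: 5100 × 0.186 = 949 ; 9600 × 0.203 = 1949 ⇒ total 2898
15–29: 1100 × 0.982 = 1080
30–44: 5100 × 0.96 = 4896
45–59: 9600 × 0.954 = 9158
60+: 5400 × 0.963 + 4600 × 0.265 = 5200 + 1219 = 6419
Net migration: 60+ − 20 → 6399
End of period: [2898, 1080, 4896, 9158, 6399]
Period 2.
Births: 1080 × 0.186 = 201 ; 4896 × 0.203 = 994 ⇒ total 1195
15–29: 2898 × 0.982 = 2846
30–44: 1080 × 0.96 = 1037
45–59: 4896 × 0.954 = 4671
60+: 9158 × 0.963 + 6399 × 0.265 = 8819 + 1696 = 10515
Net migration: 60+ − 20 → 10495
End of period: [1195, 2846, 1037, 4671, 10495]

1195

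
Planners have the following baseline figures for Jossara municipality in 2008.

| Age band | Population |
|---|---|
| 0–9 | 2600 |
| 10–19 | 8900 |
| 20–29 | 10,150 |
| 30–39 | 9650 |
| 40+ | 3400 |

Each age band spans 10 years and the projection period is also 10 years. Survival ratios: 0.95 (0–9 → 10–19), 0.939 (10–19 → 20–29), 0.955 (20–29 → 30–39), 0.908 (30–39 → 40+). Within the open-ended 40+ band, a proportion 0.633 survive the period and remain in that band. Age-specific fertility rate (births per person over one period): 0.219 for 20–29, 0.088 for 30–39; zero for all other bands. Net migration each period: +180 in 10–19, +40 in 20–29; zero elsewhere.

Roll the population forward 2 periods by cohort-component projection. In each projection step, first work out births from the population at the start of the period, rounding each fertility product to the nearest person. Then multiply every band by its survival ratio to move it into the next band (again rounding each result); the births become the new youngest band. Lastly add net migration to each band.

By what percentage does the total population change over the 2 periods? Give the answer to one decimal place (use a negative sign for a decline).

Let group 1 be 0–9 through group 5 = 40+.
Period 1.
Births: 10150 × 0.219 = 2223 ; 9650 × 0.088 = 849 ⇒ total 3072
Group 2: 2600 × 0.95 = 2470
Group 3: 8900 × 0.939 = 8357
Group 4: 10150 × 0.955 = 9693
Group 5: 9650 × 0.908 + 3400 × 0.633 = 8762 + 2152 = 10914
Net migration: Group 2 + 180 → 2650; Group 3 + 40 → 8397
Giving 3072 / 2650 / 8397 / 9693 / 10914.
Period 2.
Births: 8397 × 0.219 = 1839 ; 9693 × 0.088 = 853 ⇒ total 2692
Group 2: 3072 × 0.95 = 2918
Group 3: 2650 × 0.939 = 2488
Group 4: 8397 × 0.955 = 8019
Group 5: 9693 × 0.908 + 10914 × 0.633 = 8801 + 6909 = 15710
Net migration: Group 2 + 180 → 3098; Group 3 + 40 → 2528
Giving 2692 / 3098 / 2528 / 8019 / 15710.
Total: 34700 → 32047; change = -2653; percentage change = -7.6%

-7.6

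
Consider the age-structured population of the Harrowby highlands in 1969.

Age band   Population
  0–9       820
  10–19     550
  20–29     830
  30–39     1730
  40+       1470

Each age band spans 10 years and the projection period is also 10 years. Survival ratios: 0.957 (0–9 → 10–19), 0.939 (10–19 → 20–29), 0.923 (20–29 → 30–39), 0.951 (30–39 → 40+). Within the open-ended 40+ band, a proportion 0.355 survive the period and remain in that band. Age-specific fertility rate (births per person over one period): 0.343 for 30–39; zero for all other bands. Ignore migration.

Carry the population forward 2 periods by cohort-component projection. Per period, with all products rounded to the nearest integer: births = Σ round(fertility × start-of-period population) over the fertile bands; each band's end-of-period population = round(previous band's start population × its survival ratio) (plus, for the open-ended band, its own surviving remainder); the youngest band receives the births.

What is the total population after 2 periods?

3541

Numbering the groups 1..5 from youngest to oldest:
Period 1.
Births: 1730 * 0.343 = 593
Group 2: 820 * 0.957 = 785
Group 3: 550 * 0.939 = 516
Group 4: 830 * 0.923 = 766
Group 5: 1730 * 0.951 + 1470 * 0.355 = 1645 + 522 = 2167
End of period: [593, 785, 516, 766, 2167]
Period 2.
Births: 766 * 0.343 = 263
Group 2: 593 * 0.957 = 568
Group 3: 785 * 0.939 = 737
Group 4: 516 * 0.923 = 476
Group 5: 766 * 0.951 + 2167 * 0.355 = 728 + 769 = 1497
End of period: [263, 568, 737, 476, 1497]
Total after period 2: 263 + 568 + 737 + 476 + 1497 = 3541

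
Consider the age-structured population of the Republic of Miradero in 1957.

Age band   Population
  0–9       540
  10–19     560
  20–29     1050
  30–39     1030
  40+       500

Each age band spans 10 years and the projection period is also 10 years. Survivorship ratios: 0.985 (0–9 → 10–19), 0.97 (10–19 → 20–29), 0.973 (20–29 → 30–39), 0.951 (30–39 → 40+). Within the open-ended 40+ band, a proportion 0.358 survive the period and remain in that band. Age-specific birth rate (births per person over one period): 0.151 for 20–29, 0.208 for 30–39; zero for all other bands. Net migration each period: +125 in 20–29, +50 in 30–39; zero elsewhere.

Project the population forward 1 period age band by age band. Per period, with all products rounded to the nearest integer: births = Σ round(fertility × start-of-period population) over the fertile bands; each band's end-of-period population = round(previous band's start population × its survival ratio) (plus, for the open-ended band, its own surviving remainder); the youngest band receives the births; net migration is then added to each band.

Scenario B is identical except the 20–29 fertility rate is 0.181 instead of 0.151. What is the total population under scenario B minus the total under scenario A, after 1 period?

[period 1]
Births: 1050 * 0.151 = 159 ; 1030 * 0.208 = 214 — total 373
10–19: 540 * 0.985 = 532
20–29: 560 * 0.97 = 543
30–39: 1050 * 0.973 = 1022
40+: 1030 * 0.951 + 500 * 0.358 = 980 + 179 = 1159
Net migration: 20–29 + 125 → 668; 30–39 + 50 → 1072
→ [373, 532, 668, 1072, 1159]
Scenario A total after 1 period: 3804
Scenario B projection —
[period 1]
Births: 1050 * 0.181 = 190 ; 1030 * 0.208 = 214 — total 404
10–19: 540 * 0.985 = 532
20–29: 560 * 0.97 = 543
30–39: 1050 * 0.973 = 1022
40+: 1030 * 0.951 + 500 * 0.358 = 980 + 179 = 1159
Net migration: 20–29 + 125 → 668; 30–39 + 50 → 1072
→ [404, 532, 668, 1072, 1159]
Scenario B total after 1 period: 3835
Difference B − A = 3835 − 3804 = 31

31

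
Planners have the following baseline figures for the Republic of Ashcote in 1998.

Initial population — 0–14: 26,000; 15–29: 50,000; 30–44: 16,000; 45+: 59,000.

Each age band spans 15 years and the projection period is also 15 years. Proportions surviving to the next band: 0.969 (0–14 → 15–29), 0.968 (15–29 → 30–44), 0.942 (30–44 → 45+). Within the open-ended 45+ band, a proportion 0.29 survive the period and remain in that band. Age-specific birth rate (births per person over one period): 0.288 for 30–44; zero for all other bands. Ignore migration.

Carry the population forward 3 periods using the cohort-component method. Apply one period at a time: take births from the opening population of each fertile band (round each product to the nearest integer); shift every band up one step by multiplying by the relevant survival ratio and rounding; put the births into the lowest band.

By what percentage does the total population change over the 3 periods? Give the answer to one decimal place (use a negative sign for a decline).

Call the bands 1 to 4, youngest first.
Period 1:
Births: 16000 × 0.288 = 4608
Band 2: 26000 × 0.969 = 25194
Band 3: 50000 × 0.968 = 48400
Band 4: 16000 × 0.942 + 59000 × 0.29 = 15072 + 17110 = 32182
End of period: [4608, 25194, 48400, 32182]
Period 2:
Births: 48400 × 0.288 = 13939
Band 2: 4608 × 0.969 = 4465
Band 3: 25194 × 0.968 = 24388
Band 4: 48400 × 0.942 + 32182 × 0.29 = 45593 + 9333 = 54926
End of period: [13939, 4465, 24388, 54926]
Period 3:
Births: 24388 × 0.288 = 7024
Band 2: 13939 × 0.969 = 13507
Band 3: 4465 × 0.968 = 4322
Band 4: 24388 × 0.942 + 54926 × 0.29 = 22973 + 15929 = 38902
End of period: [7024, 13507, 4322, 38902]
Total: 151000 → 63755; change = -87245; percentage change = -57.8%

-57.8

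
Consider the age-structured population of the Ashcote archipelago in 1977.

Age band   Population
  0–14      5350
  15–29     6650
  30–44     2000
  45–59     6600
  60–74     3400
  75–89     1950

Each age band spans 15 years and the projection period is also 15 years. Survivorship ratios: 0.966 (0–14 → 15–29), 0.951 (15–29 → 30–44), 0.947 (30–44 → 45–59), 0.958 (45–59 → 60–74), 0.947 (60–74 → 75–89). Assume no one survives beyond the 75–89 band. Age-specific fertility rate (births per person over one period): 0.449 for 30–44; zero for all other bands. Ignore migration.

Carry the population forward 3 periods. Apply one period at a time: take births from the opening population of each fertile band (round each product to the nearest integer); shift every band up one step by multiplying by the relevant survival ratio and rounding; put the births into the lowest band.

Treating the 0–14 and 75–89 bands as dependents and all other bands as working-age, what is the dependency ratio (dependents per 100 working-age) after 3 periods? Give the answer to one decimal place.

28.1

Let group 1 be 0–14 through group 6 = 75–89.
After projecting period 1:
Births: 2000 × 0.449 = 898
Group 2: 5350 × 0.966 = 5168
Group 3: 6650 × 0.951 = 6324
Group 4: 2000 × 0.947 = 1894
Group 5: 6600 × 0.958 = 6323
Group 6: 3400 × 0.947 = 3220
Giving 898 / 5168 / 6324 / 1894 / 6323 / 3220.
After projecting period 2:
Births: 6324 × 0.449 = 2839
Group 2: 898 × 0.966 = 867
Group 3: 5168 × 0.951 = 4915
Group 4: 6324 × 0.947 = 5989
Group 5: 1894 × 0.958 = 1814
Group 6: 6323 × 0.947 = 5988
Giving 2839 / 867 / 4915 / 5989 / 1814 / 5988.
After projecting period 3:
Births: 4915 × 0.449 = 2207
Group 2: 2839 × 0.966 = 2742
Group 3: 867 × 0.951 = 825
Group 4: 4915 × 0.947 = 4655
Group 5: 5989 × 0.958 = 5737
Group 6: 1814 × 0.947 = 1718
Giving 2207 / 2742 / 825 / 4655 / 5737 / 1718.
Dependents (band 0–14 + band 75–89) = 2207 + 1718 = 3925; working-age = 13959; ratio = 3925/13959 × 100 = 28.1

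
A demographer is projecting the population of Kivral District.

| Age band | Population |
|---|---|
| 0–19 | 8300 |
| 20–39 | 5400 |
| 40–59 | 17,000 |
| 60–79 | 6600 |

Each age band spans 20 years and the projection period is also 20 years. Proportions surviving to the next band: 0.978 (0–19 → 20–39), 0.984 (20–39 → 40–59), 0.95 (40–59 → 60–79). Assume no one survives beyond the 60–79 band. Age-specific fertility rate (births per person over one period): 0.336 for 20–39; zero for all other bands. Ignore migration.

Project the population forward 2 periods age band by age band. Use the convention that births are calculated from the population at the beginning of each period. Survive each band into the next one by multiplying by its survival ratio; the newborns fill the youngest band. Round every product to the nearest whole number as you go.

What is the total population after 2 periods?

Period 1:
Births: 5400 * 0.336 = 1814
20–39: 8300 * 0.978 = 8117
40–59: 5400 * 0.984 = 5314
60–79: 17000 * 0.95 = 16150
Giving 1814 / 8117 / 5314 / 16150.
Period 2:
Births: 8117 * 0.336 = 2727
20–39: 1814 * 0.978 = 1774
40–59: 8117 * 0.984 = 7987
60–79: 5314 * 0.95 = 5048
Giving 2727 / 1774 / 7987 / 5048.
Total after period 2: 2727 + 1774 + 7987 + 5048 = 17536

17536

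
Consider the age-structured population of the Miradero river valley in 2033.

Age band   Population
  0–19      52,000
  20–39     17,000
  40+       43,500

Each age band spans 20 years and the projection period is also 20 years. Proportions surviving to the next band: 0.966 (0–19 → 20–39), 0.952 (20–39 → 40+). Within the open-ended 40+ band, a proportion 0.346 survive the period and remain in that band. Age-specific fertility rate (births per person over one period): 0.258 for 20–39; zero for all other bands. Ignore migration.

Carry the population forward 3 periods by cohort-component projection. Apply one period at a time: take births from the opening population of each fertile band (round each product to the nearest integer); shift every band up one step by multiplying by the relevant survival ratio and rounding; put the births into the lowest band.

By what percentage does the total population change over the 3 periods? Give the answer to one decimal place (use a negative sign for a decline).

Numbering the bands 1..3 from youngest to oldest:
After projecting period 1:
Births: 17000 × 0.258 = 4386
Band 2: 52000 × 0.966 = 50232
Band 3: 17000 × 0.952 + 43500 × 0.346 = 16184 + 15051 = 31235
→ [4386, 50232, 31235]
After projecting period 2:
Births: 50232 × 0.258 = 12960
Band 2: 4386 × 0.966 = 4237
Band 3: 50232 × 0.952 + 31235 × 0.346 = 47821 + 10807 = 58628
→ [12960, 4237, 58628]
After projecting period 3:
Births: 4237 × 0.258 = 1093
Band 2: 12960 × 0.966 = 12519
Band 3: 4237 × 0.952 + 58628 × 0.346 = 4034 + 20285 = 24319
→ [1093, 12519, 24319]
Total: 112500 → 37931; change = -74569; percentage change = -66.3%

-66.3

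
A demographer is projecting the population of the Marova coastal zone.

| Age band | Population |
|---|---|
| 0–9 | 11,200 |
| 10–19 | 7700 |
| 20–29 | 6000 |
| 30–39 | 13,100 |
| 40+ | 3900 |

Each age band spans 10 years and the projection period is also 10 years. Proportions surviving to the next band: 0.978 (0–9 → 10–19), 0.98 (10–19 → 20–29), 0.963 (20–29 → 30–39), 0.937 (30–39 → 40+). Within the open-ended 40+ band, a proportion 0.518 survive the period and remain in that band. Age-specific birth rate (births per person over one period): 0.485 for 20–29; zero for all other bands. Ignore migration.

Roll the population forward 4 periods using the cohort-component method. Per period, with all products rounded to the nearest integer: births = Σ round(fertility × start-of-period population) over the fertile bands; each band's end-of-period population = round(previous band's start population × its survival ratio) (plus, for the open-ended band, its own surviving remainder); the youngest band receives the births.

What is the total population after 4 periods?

29291

— Period 1 —
Births: 6000 * 0.485 = 2910
10–19: 11200 * 0.978 = 10954
20–29: 7700 * 0.98 = 7546
30–39: 6000 * 0.963 = 5778
40+: 13100 * 0.937 + 3900 * 0.518 = 12275 + 2020 = 14295
Population now: 0–9=2910, 10–19=10954, 20–29=7546, 30–39=5778, 40+=14295
— Period 2 —
Births: 7546 * 0.485 = 3660
10–19: 2910 * 0.978 = 2846
20–29: 10954 * 0.98 = 10735
30–39: 7546 * 0.963 = 7267
40+: 5778 * 0.937 + 14295 * 0.518 = 5414 + 7405 = 12819
Population now: 0–9=3660, 10–19=2846, 20–29=10735, 30–39=7267, 40+=12819
— Period 3 —
Births: 10735 * 0.485 = 5206
10–19: 3660 * 0.978 = 3579
20–29: 2846 * 0.98 = 2789
30–39: 10735 * 0.963 = 10338
40+: 7267 * 0.937 + 12819 * 0.518 = 6809 + 6640 = 13449
Population now: 0–9=5206, 10–19=3579, 20–29=2789, 30–39=10338, 40+=13449
— Period 4 —
Births: 2789 * 0.485 = 1353
10–19: 5206 * 0.978 = 5091
20–29: 3579 * 0.98 = 3507
30–39: 2789 * 0.963 = 2686
40+: 10338 * 0.937 + 13449 * 0.518 = 9687 + 6967 = 16654
Population now: 0–9=1353, 10–19=5091, 20–29=3507, 30–39=2686, 40+=16654
Total after period 4: 1353 + 5091 + 3507 + 2686 + 16654 = 29291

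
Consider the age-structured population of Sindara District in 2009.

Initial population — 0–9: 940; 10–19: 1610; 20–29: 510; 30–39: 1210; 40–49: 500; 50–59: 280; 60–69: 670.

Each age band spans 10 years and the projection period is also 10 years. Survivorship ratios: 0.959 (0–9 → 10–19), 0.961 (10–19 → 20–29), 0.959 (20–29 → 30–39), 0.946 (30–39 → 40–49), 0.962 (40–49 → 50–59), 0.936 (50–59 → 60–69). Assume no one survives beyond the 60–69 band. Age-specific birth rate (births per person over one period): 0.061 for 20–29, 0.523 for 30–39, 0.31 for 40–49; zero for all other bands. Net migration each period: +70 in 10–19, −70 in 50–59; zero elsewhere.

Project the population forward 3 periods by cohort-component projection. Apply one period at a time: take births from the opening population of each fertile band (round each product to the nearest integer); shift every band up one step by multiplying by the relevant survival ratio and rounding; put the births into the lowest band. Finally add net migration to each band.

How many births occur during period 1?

819

— Period 1 —
Births: 510 × 0.061 = 31  |  1210 × 0.523 = 633  |  500 × 0.31 = 155 — total 819
10–19: 940 × 0.959 = 901
20–29: 1610 × 0.961 = 1547
30–39: 510 × 0.959 = 489
40–49: 1210 × 0.946 = 1145
50–59: 500 × 0.962 = 481
60–69: 280 × 0.936 = 262
Net migration: 10–19 + 70 → 971; 50–59 − 70 → 411
Population now: 0–9=819, 10–19=971, 20–29=1547, 30–39=489, 40–49=1145, 50–59=411, 60–69=262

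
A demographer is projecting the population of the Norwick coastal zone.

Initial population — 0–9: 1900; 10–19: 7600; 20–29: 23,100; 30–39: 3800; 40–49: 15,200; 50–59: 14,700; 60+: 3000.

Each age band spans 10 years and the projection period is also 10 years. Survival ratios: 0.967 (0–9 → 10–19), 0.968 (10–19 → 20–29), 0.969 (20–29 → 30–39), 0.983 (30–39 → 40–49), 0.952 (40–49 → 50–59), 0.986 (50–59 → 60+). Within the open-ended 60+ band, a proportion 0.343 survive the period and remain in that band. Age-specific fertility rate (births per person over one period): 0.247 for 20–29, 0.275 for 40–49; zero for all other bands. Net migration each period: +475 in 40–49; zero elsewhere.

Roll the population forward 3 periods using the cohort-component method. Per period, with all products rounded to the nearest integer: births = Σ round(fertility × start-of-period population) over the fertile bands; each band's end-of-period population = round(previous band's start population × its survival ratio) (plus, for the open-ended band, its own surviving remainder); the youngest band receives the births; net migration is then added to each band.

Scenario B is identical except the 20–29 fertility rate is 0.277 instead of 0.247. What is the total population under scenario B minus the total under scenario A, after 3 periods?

917

Numbering the groups 1..7 from youngest to oldest:
Period 1:
Births: 23100 × 0.247 = 5706 ; 15200 × 0.275 = 4180 ⇒ total 9886
Group 2: 1900 × 0.967 = 1837
Group 3: 7600 × 0.968 = 7357
Group 4: 23100 × 0.969 = 22384
Group 5: 3800 × 0.983 = 3735
Group 6: 15200 × 0.952 = 14470
Group 7: 14700 × 0.986 + 3000 × 0.343 = 14494 + 1029 = 15523
Net migration: Group 5 + 475 → 4210
→ [9886, 1837, 7357, 22384, 4210, 14470, 15523]
Period 2:
Births: 7357 × 0.247 = 1817 ; 4210 × 0.275 = 1158 ⇒ total 2975
Group 2: 9886 × 0.967 = 9560
Group 3: 1837 × 0.968 = 1778
Group 4: 7357 × 0.969 = 7129
Group 5: 22384 × 0.983 = 22003
Group 6: 4210 × 0.952 = 4008
Group 7: 14470 × 0.986 + 15523 × 0.343 = 14267 + 5324 = 19591
Net migration: Group 5 + 475 → 22478
→ [2975, 9560, 1778, 7129, 22478, 4008, 19591]
Period 3:
Births: 1778 × 0.247 = 439 ; 22478 × 0.275 = 6181 ⇒ total 6620
Group 2: 2975 × 0.967 = 2877
Group 3: 9560 × 0.968 = 9254
Group 4: 1778 × 0.969 = 1723
Group 5: 7129 × 0.983 = 7008
Group 6: 22478 × 0.952 = 21399
Group 7: 4008 × 0.986 + 19591 × 0.343 = 3952 + 6720 = 10672
Net migration: Group 5 + 475 → 7483
→ [6620, 2877, 9254, 1723, 7483, 21399, 10672]
Scenario A total after 3 periods: 60028
Scenario B projection —
Period 1:
Births: 23100 × 0.277 = 6399 ; 15200 × 0.275 = 4180 ⇒ total 10579
Group 2: 1900 × 0.967 = 1837
Group 3: 7600 × 0.968 = 7357
Group 4: 23100 × 0.969 = 22384
Group 5: 3800 × 0.983 = 3735
Group 6: 15200 × 0.952 = 14470
Group 7: 14700 × 0.986 + 3000 × 0.343 = 14494 + 1029 = 15523
Net migration: Group 5 + 475 → 4210
→ [10579, 1837, 7357, 22384, 4210, 14470, 15523]
Period 2:
Births: 7357 × 0.277 = 2038 ; 4210 × 0.275 = 1158 ⇒ total 3196
Group 2: 10579 × 0.967 = 10230
Group 3: 1837 × 0.968 = 1778
Group 4: 7357 × 0.969 = 7129
Group 5: 22384 × 0.983 = 22003
Group 6: 4210 × 0.952 = 4008
Group 7: 14470 × 0.986 + 15523 × 0.343 = 14267 + 5324 = 19591
Net migration: Group 5 + 475 → 22478
→ [3196, 10230, 1778, 7129, 22478, 4008, 19591]
Period 3:
Births: 1778 × 0.277 = 493 ; 22478 × 0.275 = 6181 ⇒ total 6674
Group 2: 3196 × 0.967 = 3091
Group 3: 10230 × 0.968 = 9903
Group 4: 1778 × 0.969 = 1723
Group 5: 7129 × 0.983 = 7008
Group 6: 22478 × 0.952 = 21399
Group 7: 4008 × 0.986 + 19591 × 0.343 = 3952 + 6720 = 10672
Net migration: Group 5 + 475 → 7483
→ [6674, 3091, 9903, 1723, 7483, 21399, 10672]
Scenario B total after 3 periods: 60945
Difference B − A = 60945 − 60028 = 917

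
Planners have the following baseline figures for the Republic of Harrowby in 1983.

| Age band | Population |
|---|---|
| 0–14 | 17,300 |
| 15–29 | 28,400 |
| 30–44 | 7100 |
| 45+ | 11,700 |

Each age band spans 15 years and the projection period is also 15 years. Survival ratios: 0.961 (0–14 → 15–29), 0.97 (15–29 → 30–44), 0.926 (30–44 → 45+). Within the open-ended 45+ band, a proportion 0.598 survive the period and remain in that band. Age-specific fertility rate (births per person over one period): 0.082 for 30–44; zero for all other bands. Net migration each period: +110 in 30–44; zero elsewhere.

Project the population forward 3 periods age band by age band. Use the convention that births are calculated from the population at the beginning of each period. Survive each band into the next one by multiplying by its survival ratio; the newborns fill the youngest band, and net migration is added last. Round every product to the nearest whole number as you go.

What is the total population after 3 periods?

(Groups numbered youngest = 1 to oldest = 4.)
After projecting period 1:
Births: 7100 * 0.082 = 582
Group 2: 17300 * 0.961 = 16625
Group 3: 28400 * 0.97 = 27548
Group 4: 7100 * 0.926 + 11700 * 0.598 = 6575 + 6997 = 13572
Net migration: Group 3 + 110 → 27658
→ [582, 16625, 27658, 13572]
After projecting period 2:
Births: 27658 * 0.082 = 2268
Group 2: 582 * 0.961 = 559
Group 3: 16625 * 0.97 = 16126
Group 4: 27658 * 0.926 + 13572 * 0.598 = 25611 + 8116 = 33727
Net migration: Group 3 + 110 → 16236
→ [2268, 559, 16236, 33727]
After projecting period 3:
Births: 16236 * 0.082 = 1331
Group 2: 2268 * 0.961 = 2180
Group 3: 559 * 0.97 = 542
Group 4: 16236 * 0.926 + 33727 * 0.598 = 15035 + 20169 = 35204
Net migration: Group 3 + 110 → 652
→ [1331, 2180, 652, 35204]
Total after period 3: 1331 + 2180 + 652 + 35204 = 39367

39367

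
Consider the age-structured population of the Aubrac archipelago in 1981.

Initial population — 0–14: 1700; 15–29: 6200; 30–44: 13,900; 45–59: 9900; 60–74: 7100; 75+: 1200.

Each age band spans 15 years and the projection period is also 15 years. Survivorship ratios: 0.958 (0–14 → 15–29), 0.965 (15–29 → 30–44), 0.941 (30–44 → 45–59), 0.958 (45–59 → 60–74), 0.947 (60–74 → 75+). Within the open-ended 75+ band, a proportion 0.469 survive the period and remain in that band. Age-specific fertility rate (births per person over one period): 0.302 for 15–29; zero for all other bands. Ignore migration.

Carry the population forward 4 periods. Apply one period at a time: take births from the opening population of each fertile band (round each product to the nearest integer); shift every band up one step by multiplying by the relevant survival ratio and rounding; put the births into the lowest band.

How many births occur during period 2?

Call the groups 1 to 6, youngest first.
Period 1:
Births: 6200 × 0.302 = 1872
Group 2: 1700 × 0.958 = 1629
Group 3: 6200 × 0.965 = 5983
Group 4: 13900 × 0.941 = 13080
Group 5: 9900 × 0.958 = 9484
Group 6: 7100 × 0.947 + 1200 × 0.469 = 6724 + 563 = 7287
Giving 1872 / 1629 / 5983 / 13080 / 9484 / 7287.
Period 2:
Births: 1629 × 0.302 = 492
Group 2: 1872 × 0.958 = 1793
Group 3: 1629 × 0.965 = 1572
Group 4: 5983 × 0.941 = 5630
Group 5: 13080 × 0.958 = 12531
Group 6: 9484 × 0.947 + 7287 × 0.469 = 8981 + 3418 = 12399
Giving 492 / 1793 / 1572 / 5630 / 12531 / 12399.

492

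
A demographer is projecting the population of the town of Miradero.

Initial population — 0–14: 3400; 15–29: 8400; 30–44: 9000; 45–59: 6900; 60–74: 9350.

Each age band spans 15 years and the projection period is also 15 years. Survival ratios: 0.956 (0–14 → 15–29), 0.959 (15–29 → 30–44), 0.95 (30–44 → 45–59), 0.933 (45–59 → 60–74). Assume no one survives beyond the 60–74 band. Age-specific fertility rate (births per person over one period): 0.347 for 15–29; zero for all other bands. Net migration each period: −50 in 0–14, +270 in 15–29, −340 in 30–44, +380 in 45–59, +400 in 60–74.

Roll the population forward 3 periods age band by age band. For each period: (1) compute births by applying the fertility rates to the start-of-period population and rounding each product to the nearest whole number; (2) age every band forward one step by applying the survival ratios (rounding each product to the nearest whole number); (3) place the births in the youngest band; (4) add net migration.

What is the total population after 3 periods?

Period 1:
Births: 8400 × 0.347 = 2915
15–29: 3400 × 0.956 = 3250
30–44: 8400 × 0.959 = 8056
45–59: 9000 × 0.95 = 8550
60–74: 6900 × 0.933 = 6438
Net migration: 0–14 − 50 → 2865; 15–29 + 270 → 3520; 30–44 − 340 → 7716; 45–59 + 380 → 8930; 60–74 + 400 → 6838
End of period: [2865, 3520, 7716, 8930, 6838]
Period 2:
Births: 3520 × 0.347 = 1221
15–29: 2865 × 0.956 = 2739
30–44: 3520 × 0.959 = 3376
45–59: 7716 × 0.95 = 7330
60–74: 8930 × 0.933 = 8332
Net migration: 0–14 − 50 → 1171; 15–29 + 270 → 3009; 30–44 − 340 → 3036; 45–59 + 380 → 7710; 60–74 + 400 → 8732
End of period: [1171, 3009, 3036, 7710, 8732]
Period 3:
Births: 3009 × 0.347 = 1044
15–29: 1171 × 0.956 = 1119
30–44: 3009 × 0.959 = 2886
45–59: 3036 × 0.95 = 2884
60–74: 7710 × 0.933 = 7193
Net migration: 0–14 − 50 → 994; 15–29 + 270 → 1389; 30–44 − 340 → 2546; 45–59 + 380 → 3264; 60–74 + 400 → 7593
End of period: [994, 1389, 2546, 3264, 7593]
Total after period 3: 994 + 1389 + 2546 + 3264 + 7593 = 15786

15786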